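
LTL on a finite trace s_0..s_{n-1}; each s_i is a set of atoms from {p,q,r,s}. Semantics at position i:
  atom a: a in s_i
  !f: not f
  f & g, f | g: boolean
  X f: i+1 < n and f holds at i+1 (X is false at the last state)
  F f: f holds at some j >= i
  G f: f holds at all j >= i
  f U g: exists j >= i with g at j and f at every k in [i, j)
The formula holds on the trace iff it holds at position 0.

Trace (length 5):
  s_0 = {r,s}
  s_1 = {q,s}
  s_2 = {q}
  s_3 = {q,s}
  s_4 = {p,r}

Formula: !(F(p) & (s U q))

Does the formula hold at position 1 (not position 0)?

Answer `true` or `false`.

Answer: false

Derivation:
s_0={r,s}: !(F(p) & (s U q))=False (F(p) & (s U q))=True F(p)=True p=False (s U q)=True s=True q=False
s_1={q,s}: !(F(p) & (s U q))=False (F(p) & (s U q))=True F(p)=True p=False (s U q)=True s=True q=True
s_2={q}: !(F(p) & (s U q))=False (F(p) & (s U q))=True F(p)=True p=False (s U q)=True s=False q=True
s_3={q,s}: !(F(p) & (s U q))=False (F(p) & (s U q))=True F(p)=True p=False (s U q)=True s=True q=True
s_4={p,r}: !(F(p) & (s U q))=True (F(p) & (s U q))=False F(p)=True p=True (s U q)=False s=False q=False
Evaluating at position 1: result = False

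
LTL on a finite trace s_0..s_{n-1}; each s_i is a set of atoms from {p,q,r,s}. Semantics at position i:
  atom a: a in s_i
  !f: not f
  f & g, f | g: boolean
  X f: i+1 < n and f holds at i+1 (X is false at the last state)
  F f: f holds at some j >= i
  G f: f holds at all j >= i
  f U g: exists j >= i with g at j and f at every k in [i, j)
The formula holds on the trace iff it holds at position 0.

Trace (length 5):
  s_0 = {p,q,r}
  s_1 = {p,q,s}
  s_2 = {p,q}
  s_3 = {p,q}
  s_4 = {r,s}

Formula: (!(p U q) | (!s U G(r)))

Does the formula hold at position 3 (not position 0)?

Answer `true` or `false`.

s_0={p,q,r}: (!(p U q) | (!s U G(r)))=False !(p U q)=False (p U q)=True p=True q=True (!s U G(r))=False !s=True s=False G(r)=False r=True
s_1={p,q,s}: (!(p U q) | (!s U G(r)))=False !(p U q)=False (p U q)=True p=True q=True (!s U G(r))=False !s=False s=True G(r)=False r=False
s_2={p,q}: (!(p U q) | (!s U G(r)))=True !(p U q)=False (p U q)=True p=True q=True (!s U G(r))=True !s=True s=False G(r)=False r=False
s_3={p,q}: (!(p U q) | (!s U G(r)))=True !(p U q)=False (p U q)=True p=True q=True (!s U G(r))=True !s=True s=False G(r)=False r=False
s_4={r,s}: (!(p U q) | (!s U G(r)))=True !(p U q)=True (p U q)=False p=False q=False (!s U G(r))=True !s=False s=True G(r)=True r=True
Evaluating at position 3: result = True

Answer: true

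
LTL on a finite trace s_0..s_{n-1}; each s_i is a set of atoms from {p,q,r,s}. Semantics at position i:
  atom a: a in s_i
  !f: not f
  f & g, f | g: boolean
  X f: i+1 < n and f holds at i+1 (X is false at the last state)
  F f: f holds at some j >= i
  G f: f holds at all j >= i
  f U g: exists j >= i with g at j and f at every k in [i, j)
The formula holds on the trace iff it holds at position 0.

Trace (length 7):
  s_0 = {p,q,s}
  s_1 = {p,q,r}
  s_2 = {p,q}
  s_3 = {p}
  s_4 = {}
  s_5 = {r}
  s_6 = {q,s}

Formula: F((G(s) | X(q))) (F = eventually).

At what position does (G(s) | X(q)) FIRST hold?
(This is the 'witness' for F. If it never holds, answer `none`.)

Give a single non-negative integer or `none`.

Answer: 0

Derivation:
s_0={p,q,s}: (G(s) | X(q))=True G(s)=False s=True X(q)=True q=True
s_1={p,q,r}: (G(s) | X(q))=True G(s)=False s=False X(q)=True q=True
s_2={p,q}: (G(s) | X(q))=False G(s)=False s=False X(q)=False q=True
s_3={p}: (G(s) | X(q))=False G(s)=False s=False X(q)=False q=False
s_4={}: (G(s) | X(q))=False G(s)=False s=False X(q)=False q=False
s_5={r}: (G(s) | X(q))=True G(s)=False s=False X(q)=True q=False
s_6={q,s}: (G(s) | X(q))=True G(s)=True s=True X(q)=False q=True
F((G(s) | X(q))) holds; first witness at position 0.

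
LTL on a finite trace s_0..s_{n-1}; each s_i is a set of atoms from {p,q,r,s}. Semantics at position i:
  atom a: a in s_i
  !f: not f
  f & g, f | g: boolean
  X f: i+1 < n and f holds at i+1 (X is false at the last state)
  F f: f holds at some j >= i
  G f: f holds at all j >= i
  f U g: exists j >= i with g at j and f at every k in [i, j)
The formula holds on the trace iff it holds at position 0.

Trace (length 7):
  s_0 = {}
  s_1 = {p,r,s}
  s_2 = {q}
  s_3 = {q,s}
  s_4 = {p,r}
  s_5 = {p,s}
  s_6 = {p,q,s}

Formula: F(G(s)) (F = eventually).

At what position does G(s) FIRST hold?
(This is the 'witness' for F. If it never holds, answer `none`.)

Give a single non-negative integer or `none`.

Answer: 5

Derivation:
s_0={}: G(s)=False s=False
s_1={p,r,s}: G(s)=False s=True
s_2={q}: G(s)=False s=False
s_3={q,s}: G(s)=False s=True
s_4={p,r}: G(s)=False s=False
s_5={p,s}: G(s)=True s=True
s_6={p,q,s}: G(s)=True s=True
F(G(s)) holds; first witness at position 5.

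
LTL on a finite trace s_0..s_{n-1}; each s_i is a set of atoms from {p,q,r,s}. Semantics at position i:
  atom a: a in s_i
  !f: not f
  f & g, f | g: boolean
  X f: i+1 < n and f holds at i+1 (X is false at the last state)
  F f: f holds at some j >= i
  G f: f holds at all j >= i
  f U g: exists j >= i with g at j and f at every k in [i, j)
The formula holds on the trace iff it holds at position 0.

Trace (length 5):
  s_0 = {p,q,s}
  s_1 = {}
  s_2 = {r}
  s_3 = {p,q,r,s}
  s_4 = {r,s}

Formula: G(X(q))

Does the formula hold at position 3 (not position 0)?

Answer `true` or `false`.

s_0={p,q,s}: G(X(q))=False X(q)=False q=True
s_1={}: G(X(q))=False X(q)=False q=False
s_2={r}: G(X(q))=False X(q)=True q=False
s_3={p,q,r,s}: G(X(q))=False X(q)=False q=True
s_4={r,s}: G(X(q))=False X(q)=False q=False
Evaluating at position 3: result = False

Answer: false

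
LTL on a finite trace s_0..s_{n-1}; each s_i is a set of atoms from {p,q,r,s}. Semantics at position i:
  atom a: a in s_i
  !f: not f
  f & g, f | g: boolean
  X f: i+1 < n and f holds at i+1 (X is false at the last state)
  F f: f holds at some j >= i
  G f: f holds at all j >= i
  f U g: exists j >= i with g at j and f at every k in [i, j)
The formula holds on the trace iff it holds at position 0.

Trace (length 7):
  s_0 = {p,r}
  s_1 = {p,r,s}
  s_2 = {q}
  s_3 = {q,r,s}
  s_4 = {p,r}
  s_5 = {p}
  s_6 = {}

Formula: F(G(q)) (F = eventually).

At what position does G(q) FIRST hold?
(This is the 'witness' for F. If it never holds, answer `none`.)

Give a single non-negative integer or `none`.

s_0={p,r}: G(q)=False q=False
s_1={p,r,s}: G(q)=False q=False
s_2={q}: G(q)=False q=True
s_3={q,r,s}: G(q)=False q=True
s_4={p,r}: G(q)=False q=False
s_5={p}: G(q)=False q=False
s_6={}: G(q)=False q=False
F(G(q)) does not hold (no witness exists).

Answer: none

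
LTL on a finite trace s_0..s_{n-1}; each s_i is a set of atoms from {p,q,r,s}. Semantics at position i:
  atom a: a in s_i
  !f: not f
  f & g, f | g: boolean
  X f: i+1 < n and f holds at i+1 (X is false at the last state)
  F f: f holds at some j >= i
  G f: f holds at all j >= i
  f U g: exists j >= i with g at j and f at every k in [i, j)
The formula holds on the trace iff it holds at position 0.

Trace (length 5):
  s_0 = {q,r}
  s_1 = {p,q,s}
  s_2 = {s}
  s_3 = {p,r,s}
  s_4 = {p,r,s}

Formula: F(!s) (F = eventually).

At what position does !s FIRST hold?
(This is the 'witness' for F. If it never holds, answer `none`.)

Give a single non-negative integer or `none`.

s_0={q,r}: !s=True s=False
s_1={p,q,s}: !s=False s=True
s_2={s}: !s=False s=True
s_3={p,r,s}: !s=False s=True
s_4={p,r,s}: !s=False s=True
F(!s) holds; first witness at position 0.

Answer: 0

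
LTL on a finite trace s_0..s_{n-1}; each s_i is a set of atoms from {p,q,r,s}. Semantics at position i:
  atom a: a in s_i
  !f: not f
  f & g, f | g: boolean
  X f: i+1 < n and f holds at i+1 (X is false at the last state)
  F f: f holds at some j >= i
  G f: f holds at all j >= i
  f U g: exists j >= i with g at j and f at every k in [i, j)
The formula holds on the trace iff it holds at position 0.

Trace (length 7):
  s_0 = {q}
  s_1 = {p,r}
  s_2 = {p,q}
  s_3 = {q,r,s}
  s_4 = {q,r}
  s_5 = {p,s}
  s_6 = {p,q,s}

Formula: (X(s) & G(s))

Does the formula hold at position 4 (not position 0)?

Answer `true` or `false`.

Answer: false

Derivation:
s_0={q}: (X(s) & G(s))=False X(s)=False s=False G(s)=False
s_1={p,r}: (X(s) & G(s))=False X(s)=False s=False G(s)=False
s_2={p,q}: (X(s) & G(s))=False X(s)=True s=False G(s)=False
s_3={q,r,s}: (X(s) & G(s))=False X(s)=False s=True G(s)=False
s_4={q,r}: (X(s) & G(s))=False X(s)=True s=False G(s)=False
s_5={p,s}: (X(s) & G(s))=True X(s)=True s=True G(s)=True
s_6={p,q,s}: (X(s) & G(s))=False X(s)=False s=True G(s)=True
Evaluating at position 4: result = False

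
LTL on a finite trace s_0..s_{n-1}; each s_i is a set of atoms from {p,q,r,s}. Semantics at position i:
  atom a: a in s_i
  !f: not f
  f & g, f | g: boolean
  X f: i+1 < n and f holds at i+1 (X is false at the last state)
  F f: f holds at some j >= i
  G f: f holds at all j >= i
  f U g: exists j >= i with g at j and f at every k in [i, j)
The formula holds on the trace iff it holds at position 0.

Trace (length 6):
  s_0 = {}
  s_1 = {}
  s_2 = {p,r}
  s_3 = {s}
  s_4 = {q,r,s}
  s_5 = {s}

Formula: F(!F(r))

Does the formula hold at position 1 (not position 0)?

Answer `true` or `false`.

s_0={}: F(!F(r))=True !F(r)=False F(r)=True r=False
s_1={}: F(!F(r))=True !F(r)=False F(r)=True r=False
s_2={p,r}: F(!F(r))=True !F(r)=False F(r)=True r=True
s_3={s}: F(!F(r))=True !F(r)=False F(r)=True r=False
s_4={q,r,s}: F(!F(r))=True !F(r)=False F(r)=True r=True
s_5={s}: F(!F(r))=True !F(r)=True F(r)=False r=False
Evaluating at position 1: result = True

Answer: true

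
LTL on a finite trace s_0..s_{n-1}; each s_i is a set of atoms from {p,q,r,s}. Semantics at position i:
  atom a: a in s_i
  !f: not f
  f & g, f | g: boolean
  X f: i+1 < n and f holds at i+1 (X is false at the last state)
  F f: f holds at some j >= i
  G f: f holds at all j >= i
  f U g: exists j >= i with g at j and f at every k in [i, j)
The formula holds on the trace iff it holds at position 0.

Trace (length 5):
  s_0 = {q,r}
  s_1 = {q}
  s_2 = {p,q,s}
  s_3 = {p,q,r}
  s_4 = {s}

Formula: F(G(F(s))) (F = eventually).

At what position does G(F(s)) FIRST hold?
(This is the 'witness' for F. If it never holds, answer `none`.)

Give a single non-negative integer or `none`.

s_0={q,r}: G(F(s))=True F(s)=True s=False
s_1={q}: G(F(s))=True F(s)=True s=False
s_2={p,q,s}: G(F(s))=True F(s)=True s=True
s_3={p,q,r}: G(F(s))=True F(s)=True s=False
s_4={s}: G(F(s))=True F(s)=True s=True
F(G(F(s))) holds; first witness at position 0.

Answer: 0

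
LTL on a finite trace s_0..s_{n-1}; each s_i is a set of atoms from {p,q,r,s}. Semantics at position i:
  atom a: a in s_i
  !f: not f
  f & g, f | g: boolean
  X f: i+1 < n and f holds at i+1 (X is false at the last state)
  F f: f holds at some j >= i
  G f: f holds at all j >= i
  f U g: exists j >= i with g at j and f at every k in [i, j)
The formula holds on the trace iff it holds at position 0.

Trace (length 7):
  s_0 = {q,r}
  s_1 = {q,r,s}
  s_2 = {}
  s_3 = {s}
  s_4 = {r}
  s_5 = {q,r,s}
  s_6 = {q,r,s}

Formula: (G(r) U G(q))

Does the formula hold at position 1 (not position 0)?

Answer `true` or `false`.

s_0={q,r}: (G(r) U G(q))=False G(r)=False r=True G(q)=False q=True
s_1={q,r,s}: (G(r) U G(q))=False G(r)=False r=True G(q)=False q=True
s_2={}: (G(r) U G(q))=False G(r)=False r=False G(q)=False q=False
s_3={s}: (G(r) U G(q))=False G(r)=False r=False G(q)=False q=False
s_4={r}: (G(r) U G(q))=True G(r)=True r=True G(q)=False q=False
s_5={q,r,s}: (G(r) U G(q))=True G(r)=True r=True G(q)=True q=True
s_6={q,r,s}: (G(r) U G(q))=True G(r)=True r=True G(q)=True q=True
Evaluating at position 1: result = False

Answer: false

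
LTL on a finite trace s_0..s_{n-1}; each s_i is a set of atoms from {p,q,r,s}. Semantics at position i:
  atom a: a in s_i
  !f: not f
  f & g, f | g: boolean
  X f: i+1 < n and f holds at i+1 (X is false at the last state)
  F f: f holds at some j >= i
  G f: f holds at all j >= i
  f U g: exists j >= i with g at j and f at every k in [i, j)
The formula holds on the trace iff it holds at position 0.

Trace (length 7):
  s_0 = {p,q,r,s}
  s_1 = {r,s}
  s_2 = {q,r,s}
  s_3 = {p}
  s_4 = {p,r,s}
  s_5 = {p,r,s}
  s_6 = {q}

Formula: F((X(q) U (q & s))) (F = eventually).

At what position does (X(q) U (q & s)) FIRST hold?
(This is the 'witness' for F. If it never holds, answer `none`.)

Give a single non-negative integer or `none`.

s_0={p,q,r,s}: (X(q) U (q & s))=True X(q)=False q=True (q & s)=True s=True
s_1={r,s}: (X(q) U (q & s))=True X(q)=True q=False (q & s)=False s=True
s_2={q,r,s}: (X(q) U (q & s))=True X(q)=False q=True (q & s)=True s=True
s_3={p}: (X(q) U (q & s))=False X(q)=False q=False (q & s)=False s=False
s_4={p,r,s}: (X(q) U (q & s))=False X(q)=False q=False (q & s)=False s=True
s_5={p,r,s}: (X(q) U (q & s))=False X(q)=True q=False (q & s)=False s=True
s_6={q}: (X(q) U (q & s))=False X(q)=False q=True (q & s)=False s=False
F((X(q) U (q & s))) holds; first witness at position 0.

Answer: 0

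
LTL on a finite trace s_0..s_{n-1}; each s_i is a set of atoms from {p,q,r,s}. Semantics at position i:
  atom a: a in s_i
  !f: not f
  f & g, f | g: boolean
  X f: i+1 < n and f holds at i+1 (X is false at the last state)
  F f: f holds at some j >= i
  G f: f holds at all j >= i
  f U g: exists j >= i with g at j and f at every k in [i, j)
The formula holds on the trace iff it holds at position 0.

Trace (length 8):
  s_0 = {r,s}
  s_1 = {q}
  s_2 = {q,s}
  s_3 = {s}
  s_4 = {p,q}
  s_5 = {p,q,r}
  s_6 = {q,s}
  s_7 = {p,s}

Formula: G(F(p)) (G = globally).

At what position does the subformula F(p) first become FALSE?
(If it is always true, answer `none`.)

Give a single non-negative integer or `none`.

Answer: none

Derivation:
s_0={r,s}: F(p)=True p=False
s_1={q}: F(p)=True p=False
s_2={q,s}: F(p)=True p=False
s_3={s}: F(p)=True p=False
s_4={p,q}: F(p)=True p=True
s_5={p,q,r}: F(p)=True p=True
s_6={q,s}: F(p)=True p=False
s_7={p,s}: F(p)=True p=True
G(F(p)) holds globally = True
No violation — formula holds at every position.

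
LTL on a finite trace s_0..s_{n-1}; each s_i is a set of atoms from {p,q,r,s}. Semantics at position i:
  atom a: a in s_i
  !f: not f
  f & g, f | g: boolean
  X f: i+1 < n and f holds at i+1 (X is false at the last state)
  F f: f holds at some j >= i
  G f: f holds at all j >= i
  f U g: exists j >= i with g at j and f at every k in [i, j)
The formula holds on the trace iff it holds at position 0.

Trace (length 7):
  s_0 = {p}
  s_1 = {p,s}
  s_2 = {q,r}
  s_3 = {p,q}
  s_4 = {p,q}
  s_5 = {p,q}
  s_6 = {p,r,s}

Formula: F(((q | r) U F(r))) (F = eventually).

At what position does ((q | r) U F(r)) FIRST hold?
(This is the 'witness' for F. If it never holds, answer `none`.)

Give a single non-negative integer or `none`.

Answer: 0

Derivation:
s_0={p}: ((q | r) U F(r))=True (q | r)=False q=False r=False F(r)=True
s_1={p,s}: ((q | r) U F(r))=True (q | r)=False q=False r=False F(r)=True
s_2={q,r}: ((q | r) U F(r))=True (q | r)=True q=True r=True F(r)=True
s_3={p,q}: ((q | r) U F(r))=True (q | r)=True q=True r=False F(r)=True
s_4={p,q}: ((q | r) U F(r))=True (q | r)=True q=True r=False F(r)=True
s_5={p,q}: ((q | r) U F(r))=True (q | r)=True q=True r=False F(r)=True
s_6={p,r,s}: ((q | r) U F(r))=True (q | r)=True q=False r=True F(r)=True
F(((q | r) U F(r))) holds; first witness at position 0.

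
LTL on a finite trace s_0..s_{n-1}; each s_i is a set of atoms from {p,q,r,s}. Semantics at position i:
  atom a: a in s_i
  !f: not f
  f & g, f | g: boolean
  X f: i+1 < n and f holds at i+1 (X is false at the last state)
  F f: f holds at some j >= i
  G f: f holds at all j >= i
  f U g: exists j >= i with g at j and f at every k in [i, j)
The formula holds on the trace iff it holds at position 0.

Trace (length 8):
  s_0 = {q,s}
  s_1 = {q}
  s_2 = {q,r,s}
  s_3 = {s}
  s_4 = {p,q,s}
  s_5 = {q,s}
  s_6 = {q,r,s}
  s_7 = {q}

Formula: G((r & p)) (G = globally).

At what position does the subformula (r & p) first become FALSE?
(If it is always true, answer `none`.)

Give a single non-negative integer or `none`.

Answer: 0

Derivation:
s_0={q,s}: (r & p)=False r=False p=False
s_1={q}: (r & p)=False r=False p=False
s_2={q,r,s}: (r & p)=False r=True p=False
s_3={s}: (r & p)=False r=False p=False
s_4={p,q,s}: (r & p)=False r=False p=True
s_5={q,s}: (r & p)=False r=False p=False
s_6={q,r,s}: (r & p)=False r=True p=False
s_7={q}: (r & p)=False r=False p=False
G((r & p)) holds globally = False
First violation at position 0.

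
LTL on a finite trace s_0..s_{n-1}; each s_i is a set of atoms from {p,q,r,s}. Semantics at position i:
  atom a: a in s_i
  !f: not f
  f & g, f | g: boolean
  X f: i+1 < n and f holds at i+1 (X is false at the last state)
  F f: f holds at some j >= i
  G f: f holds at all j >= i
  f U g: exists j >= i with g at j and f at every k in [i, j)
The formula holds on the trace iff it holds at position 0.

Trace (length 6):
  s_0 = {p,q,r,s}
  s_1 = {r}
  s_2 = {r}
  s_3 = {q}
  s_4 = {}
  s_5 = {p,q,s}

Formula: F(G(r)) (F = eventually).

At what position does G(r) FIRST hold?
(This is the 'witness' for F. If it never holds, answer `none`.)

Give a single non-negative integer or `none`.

Answer: none

Derivation:
s_0={p,q,r,s}: G(r)=False r=True
s_1={r}: G(r)=False r=True
s_2={r}: G(r)=False r=True
s_3={q}: G(r)=False r=False
s_4={}: G(r)=False r=False
s_5={p,q,s}: G(r)=False r=False
F(G(r)) does not hold (no witness exists).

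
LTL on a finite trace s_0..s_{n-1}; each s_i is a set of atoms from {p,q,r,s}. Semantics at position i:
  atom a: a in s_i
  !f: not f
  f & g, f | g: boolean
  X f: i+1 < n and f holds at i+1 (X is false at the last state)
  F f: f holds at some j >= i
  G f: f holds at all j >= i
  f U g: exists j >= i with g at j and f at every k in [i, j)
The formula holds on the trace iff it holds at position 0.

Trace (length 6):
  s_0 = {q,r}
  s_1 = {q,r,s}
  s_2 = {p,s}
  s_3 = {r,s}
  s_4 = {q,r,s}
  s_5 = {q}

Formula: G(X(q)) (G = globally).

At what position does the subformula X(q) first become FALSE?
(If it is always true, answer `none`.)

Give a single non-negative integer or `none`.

Answer: 1

Derivation:
s_0={q,r}: X(q)=True q=True
s_1={q,r,s}: X(q)=False q=True
s_2={p,s}: X(q)=False q=False
s_3={r,s}: X(q)=True q=False
s_4={q,r,s}: X(q)=True q=True
s_5={q}: X(q)=False q=True
G(X(q)) holds globally = False
First violation at position 1.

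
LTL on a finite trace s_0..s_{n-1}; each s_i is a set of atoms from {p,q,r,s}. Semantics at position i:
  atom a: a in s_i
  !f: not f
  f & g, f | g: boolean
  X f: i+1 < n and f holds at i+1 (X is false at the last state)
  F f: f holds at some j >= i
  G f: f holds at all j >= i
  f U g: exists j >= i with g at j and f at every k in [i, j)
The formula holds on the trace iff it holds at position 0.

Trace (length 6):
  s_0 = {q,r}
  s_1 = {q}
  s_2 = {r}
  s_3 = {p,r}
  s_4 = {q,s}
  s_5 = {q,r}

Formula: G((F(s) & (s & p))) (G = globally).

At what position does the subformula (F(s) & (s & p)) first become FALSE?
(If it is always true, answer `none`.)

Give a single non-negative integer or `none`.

Answer: 0

Derivation:
s_0={q,r}: (F(s) & (s & p))=False F(s)=True s=False (s & p)=False p=False
s_1={q}: (F(s) & (s & p))=False F(s)=True s=False (s & p)=False p=False
s_2={r}: (F(s) & (s & p))=False F(s)=True s=False (s & p)=False p=False
s_3={p,r}: (F(s) & (s & p))=False F(s)=True s=False (s & p)=False p=True
s_4={q,s}: (F(s) & (s & p))=False F(s)=True s=True (s & p)=False p=False
s_5={q,r}: (F(s) & (s & p))=False F(s)=False s=False (s & p)=False p=False
G((F(s) & (s & p))) holds globally = False
First violation at position 0.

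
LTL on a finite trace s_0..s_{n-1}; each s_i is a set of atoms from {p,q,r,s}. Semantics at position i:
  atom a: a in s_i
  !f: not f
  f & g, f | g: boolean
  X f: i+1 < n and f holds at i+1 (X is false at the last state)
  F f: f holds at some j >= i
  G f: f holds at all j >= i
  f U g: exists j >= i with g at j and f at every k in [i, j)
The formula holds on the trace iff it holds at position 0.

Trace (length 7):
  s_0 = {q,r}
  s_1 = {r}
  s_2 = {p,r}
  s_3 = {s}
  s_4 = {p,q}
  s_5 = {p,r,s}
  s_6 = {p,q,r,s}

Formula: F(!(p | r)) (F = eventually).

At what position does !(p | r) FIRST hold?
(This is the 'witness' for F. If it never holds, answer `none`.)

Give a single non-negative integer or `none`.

Answer: 3

Derivation:
s_0={q,r}: !(p | r)=False (p | r)=True p=False r=True
s_1={r}: !(p | r)=False (p | r)=True p=False r=True
s_2={p,r}: !(p | r)=False (p | r)=True p=True r=True
s_3={s}: !(p | r)=True (p | r)=False p=False r=False
s_4={p,q}: !(p | r)=False (p | r)=True p=True r=False
s_5={p,r,s}: !(p | r)=False (p | r)=True p=True r=True
s_6={p,q,r,s}: !(p | r)=False (p | r)=True p=True r=True
F(!(p | r)) holds; first witness at position 3.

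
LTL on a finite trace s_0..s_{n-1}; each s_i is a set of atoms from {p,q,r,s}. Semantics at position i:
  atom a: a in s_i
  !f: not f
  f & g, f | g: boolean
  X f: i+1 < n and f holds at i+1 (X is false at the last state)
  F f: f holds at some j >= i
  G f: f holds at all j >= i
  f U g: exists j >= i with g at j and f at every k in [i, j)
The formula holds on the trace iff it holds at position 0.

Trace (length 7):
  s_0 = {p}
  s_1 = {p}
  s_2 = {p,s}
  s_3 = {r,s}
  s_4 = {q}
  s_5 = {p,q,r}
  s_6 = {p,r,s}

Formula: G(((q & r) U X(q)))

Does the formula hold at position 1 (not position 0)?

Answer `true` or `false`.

Answer: false

Derivation:
s_0={p}: G(((q & r) U X(q)))=False ((q & r) U X(q))=False (q & r)=False q=False r=False X(q)=False
s_1={p}: G(((q & r) U X(q)))=False ((q & r) U X(q))=False (q & r)=False q=False r=False X(q)=False
s_2={p,s}: G(((q & r) U X(q)))=False ((q & r) U X(q))=False (q & r)=False q=False r=False X(q)=False
s_3={r,s}: G(((q & r) U X(q)))=False ((q & r) U X(q))=True (q & r)=False q=False r=True X(q)=True
s_4={q}: G(((q & r) U X(q)))=False ((q & r) U X(q))=True (q & r)=False q=True r=False X(q)=True
s_5={p,q,r}: G(((q & r) U X(q)))=False ((q & r) U X(q))=False (q & r)=True q=True r=True X(q)=False
s_6={p,r,s}: G(((q & r) U X(q)))=False ((q & r) U X(q))=False (q & r)=False q=False r=True X(q)=False
Evaluating at position 1: result = False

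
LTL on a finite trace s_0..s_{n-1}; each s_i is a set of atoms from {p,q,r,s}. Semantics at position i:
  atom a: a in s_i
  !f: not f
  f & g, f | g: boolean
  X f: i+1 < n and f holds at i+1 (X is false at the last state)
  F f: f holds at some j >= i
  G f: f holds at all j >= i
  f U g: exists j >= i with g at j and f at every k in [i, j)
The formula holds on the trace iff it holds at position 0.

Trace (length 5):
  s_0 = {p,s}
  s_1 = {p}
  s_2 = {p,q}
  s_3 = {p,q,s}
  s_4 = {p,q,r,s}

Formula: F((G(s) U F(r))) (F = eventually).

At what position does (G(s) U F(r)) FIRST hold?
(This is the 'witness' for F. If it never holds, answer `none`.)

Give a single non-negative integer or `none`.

s_0={p,s}: (G(s) U F(r))=True G(s)=False s=True F(r)=True r=False
s_1={p}: (G(s) U F(r))=True G(s)=False s=False F(r)=True r=False
s_2={p,q}: (G(s) U F(r))=True G(s)=False s=False F(r)=True r=False
s_3={p,q,s}: (G(s) U F(r))=True G(s)=True s=True F(r)=True r=False
s_4={p,q,r,s}: (G(s) U F(r))=True G(s)=True s=True F(r)=True r=True
F((G(s) U F(r))) holds; first witness at position 0.

Answer: 0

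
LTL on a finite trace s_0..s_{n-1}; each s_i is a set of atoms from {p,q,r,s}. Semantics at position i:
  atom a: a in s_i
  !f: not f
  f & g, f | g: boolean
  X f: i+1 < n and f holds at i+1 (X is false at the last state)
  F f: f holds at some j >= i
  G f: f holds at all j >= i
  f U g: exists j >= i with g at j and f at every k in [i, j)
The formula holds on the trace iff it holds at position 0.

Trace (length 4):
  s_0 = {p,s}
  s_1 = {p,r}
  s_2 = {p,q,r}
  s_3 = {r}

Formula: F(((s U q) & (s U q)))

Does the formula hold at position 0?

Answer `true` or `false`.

Answer: true

Derivation:
s_0={p,s}: F(((s U q) & (s U q)))=True ((s U q) & (s U q))=False (s U q)=False s=True q=False
s_1={p,r}: F(((s U q) & (s U q)))=True ((s U q) & (s U q))=False (s U q)=False s=False q=False
s_2={p,q,r}: F(((s U q) & (s U q)))=True ((s U q) & (s U q))=True (s U q)=True s=False q=True
s_3={r}: F(((s U q) & (s U q)))=False ((s U q) & (s U q))=False (s U q)=False s=False q=False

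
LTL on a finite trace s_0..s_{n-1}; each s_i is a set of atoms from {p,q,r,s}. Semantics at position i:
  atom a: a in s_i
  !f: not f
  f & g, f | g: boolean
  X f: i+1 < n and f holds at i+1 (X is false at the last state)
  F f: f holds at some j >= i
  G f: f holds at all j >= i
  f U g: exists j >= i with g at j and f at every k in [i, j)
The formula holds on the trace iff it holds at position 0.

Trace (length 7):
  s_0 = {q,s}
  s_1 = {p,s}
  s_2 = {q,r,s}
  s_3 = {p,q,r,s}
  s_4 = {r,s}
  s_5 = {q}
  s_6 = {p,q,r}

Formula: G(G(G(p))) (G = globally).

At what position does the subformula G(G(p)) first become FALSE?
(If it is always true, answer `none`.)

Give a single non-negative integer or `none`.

s_0={q,s}: G(G(p))=False G(p)=False p=False
s_1={p,s}: G(G(p))=False G(p)=False p=True
s_2={q,r,s}: G(G(p))=False G(p)=False p=False
s_3={p,q,r,s}: G(G(p))=False G(p)=False p=True
s_4={r,s}: G(G(p))=False G(p)=False p=False
s_5={q}: G(G(p))=False G(p)=False p=False
s_6={p,q,r}: G(G(p))=True G(p)=True p=True
G(G(G(p))) holds globally = False
First violation at position 0.

Answer: 0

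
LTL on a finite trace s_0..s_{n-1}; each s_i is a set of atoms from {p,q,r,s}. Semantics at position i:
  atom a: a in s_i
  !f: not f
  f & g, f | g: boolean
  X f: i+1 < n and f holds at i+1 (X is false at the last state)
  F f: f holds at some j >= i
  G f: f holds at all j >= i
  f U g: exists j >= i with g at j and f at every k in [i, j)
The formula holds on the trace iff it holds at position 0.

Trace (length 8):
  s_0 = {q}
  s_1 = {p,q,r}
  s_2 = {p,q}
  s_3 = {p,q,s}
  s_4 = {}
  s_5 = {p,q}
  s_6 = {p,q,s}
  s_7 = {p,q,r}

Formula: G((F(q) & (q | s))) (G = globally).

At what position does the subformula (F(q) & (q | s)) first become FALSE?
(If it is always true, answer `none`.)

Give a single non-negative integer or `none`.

Answer: 4

Derivation:
s_0={q}: (F(q) & (q | s))=True F(q)=True q=True (q | s)=True s=False
s_1={p,q,r}: (F(q) & (q | s))=True F(q)=True q=True (q | s)=True s=False
s_2={p,q}: (F(q) & (q | s))=True F(q)=True q=True (q | s)=True s=False
s_3={p,q,s}: (F(q) & (q | s))=True F(q)=True q=True (q | s)=True s=True
s_4={}: (F(q) & (q | s))=False F(q)=True q=False (q | s)=False s=False
s_5={p,q}: (F(q) & (q | s))=True F(q)=True q=True (q | s)=True s=False
s_6={p,q,s}: (F(q) & (q | s))=True F(q)=True q=True (q | s)=True s=True
s_7={p,q,r}: (F(q) & (q | s))=True F(q)=True q=True (q | s)=True s=False
G((F(q) & (q | s))) holds globally = False
First violation at position 4.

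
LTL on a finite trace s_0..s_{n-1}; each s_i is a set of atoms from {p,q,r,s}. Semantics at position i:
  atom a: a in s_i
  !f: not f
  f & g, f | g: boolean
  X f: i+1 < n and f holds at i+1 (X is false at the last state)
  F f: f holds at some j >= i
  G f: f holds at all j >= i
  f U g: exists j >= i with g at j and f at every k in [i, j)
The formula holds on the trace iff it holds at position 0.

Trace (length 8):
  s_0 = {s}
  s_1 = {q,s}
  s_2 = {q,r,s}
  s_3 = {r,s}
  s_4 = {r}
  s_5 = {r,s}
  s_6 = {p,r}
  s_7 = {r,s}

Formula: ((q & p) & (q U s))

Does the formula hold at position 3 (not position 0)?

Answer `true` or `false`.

s_0={s}: ((q & p) & (q U s))=False (q & p)=False q=False p=False (q U s)=True s=True
s_1={q,s}: ((q & p) & (q U s))=False (q & p)=False q=True p=False (q U s)=True s=True
s_2={q,r,s}: ((q & p) & (q U s))=False (q & p)=False q=True p=False (q U s)=True s=True
s_3={r,s}: ((q & p) & (q U s))=False (q & p)=False q=False p=False (q U s)=True s=True
s_4={r}: ((q & p) & (q U s))=False (q & p)=False q=False p=False (q U s)=False s=False
s_5={r,s}: ((q & p) & (q U s))=False (q & p)=False q=False p=False (q U s)=True s=True
s_6={p,r}: ((q & p) & (q U s))=False (q & p)=False q=False p=True (q U s)=False s=False
s_7={r,s}: ((q & p) & (q U s))=False (q & p)=False q=False p=False (q U s)=True s=True
Evaluating at position 3: result = False

Answer: false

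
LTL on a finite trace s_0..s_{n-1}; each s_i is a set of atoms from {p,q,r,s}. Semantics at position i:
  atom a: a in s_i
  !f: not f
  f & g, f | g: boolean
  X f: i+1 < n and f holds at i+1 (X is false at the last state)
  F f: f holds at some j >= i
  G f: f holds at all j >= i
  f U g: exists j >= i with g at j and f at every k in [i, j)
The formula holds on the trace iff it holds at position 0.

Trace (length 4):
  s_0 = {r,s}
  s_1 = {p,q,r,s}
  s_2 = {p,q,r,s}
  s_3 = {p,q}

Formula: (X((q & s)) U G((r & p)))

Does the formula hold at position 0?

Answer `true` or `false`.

s_0={r,s}: (X((q & s)) U G((r & p)))=False X((q & s))=True (q & s)=False q=False s=True G((r & p))=False (r & p)=False r=True p=False
s_1={p,q,r,s}: (X((q & s)) U G((r & p)))=False X((q & s))=True (q & s)=True q=True s=True G((r & p))=False (r & p)=True r=True p=True
s_2={p,q,r,s}: (X((q & s)) U G((r & p)))=False X((q & s))=False (q & s)=True q=True s=True G((r & p))=False (r & p)=True r=True p=True
s_3={p,q}: (X((q & s)) U G((r & p)))=False X((q & s))=False (q & s)=False q=True s=False G((r & p))=False (r & p)=False r=False p=True

Answer: false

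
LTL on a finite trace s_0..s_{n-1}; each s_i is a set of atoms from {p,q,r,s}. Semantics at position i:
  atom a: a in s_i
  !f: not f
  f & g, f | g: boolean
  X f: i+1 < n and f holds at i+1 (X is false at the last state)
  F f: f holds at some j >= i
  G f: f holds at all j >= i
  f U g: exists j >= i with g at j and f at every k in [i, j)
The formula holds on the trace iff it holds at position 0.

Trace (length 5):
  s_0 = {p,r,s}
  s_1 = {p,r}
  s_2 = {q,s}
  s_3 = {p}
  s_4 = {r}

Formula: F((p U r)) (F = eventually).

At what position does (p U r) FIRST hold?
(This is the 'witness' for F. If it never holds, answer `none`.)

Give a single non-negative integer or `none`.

s_0={p,r,s}: (p U r)=True p=True r=True
s_1={p,r}: (p U r)=True p=True r=True
s_2={q,s}: (p U r)=False p=False r=False
s_3={p}: (p U r)=True p=True r=False
s_4={r}: (p U r)=True p=False r=True
F((p U r)) holds; first witness at position 0.

Answer: 0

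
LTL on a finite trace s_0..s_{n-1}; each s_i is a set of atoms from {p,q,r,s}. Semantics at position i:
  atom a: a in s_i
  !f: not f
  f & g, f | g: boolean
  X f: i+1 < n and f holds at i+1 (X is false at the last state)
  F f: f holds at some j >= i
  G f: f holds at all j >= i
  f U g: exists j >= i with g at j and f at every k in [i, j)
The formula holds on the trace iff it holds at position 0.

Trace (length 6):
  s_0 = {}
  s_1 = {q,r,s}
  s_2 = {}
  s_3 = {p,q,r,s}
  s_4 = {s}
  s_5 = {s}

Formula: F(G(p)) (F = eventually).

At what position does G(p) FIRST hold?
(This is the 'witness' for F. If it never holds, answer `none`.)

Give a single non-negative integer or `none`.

s_0={}: G(p)=False p=False
s_1={q,r,s}: G(p)=False p=False
s_2={}: G(p)=False p=False
s_3={p,q,r,s}: G(p)=False p=True
s_4={s}: G(p)=False p=False
s_5={s}: G(p)=False p=False
F(G(p)) does not hold (no witness exists).

Answer: none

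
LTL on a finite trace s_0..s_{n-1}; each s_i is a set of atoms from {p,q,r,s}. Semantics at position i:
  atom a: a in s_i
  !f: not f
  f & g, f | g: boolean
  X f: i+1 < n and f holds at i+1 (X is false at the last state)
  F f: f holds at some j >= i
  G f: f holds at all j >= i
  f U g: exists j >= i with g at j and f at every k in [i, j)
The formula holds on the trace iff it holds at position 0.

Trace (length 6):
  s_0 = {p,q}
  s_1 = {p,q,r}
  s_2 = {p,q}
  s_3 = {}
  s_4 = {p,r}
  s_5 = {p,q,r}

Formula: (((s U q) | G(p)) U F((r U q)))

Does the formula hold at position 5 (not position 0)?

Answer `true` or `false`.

s_0={p,q}: (((s U q) | G(p)) U F((r U q)))=True ((s U q) | G(p))=True (s U q)=True s=False q=True G(p)=False p=True F((r U q))=True (r U q)=True r=False
s_1={p,q,r}: (((s U q) | G(p)) U F((r U q)))=True ((s U q) | G(p))=True (s U q)=True s=False q=True G(p)=False p=True F((r U q))=True (r U q)=True r=True
s_2={p,q}: (((s U q) | G(p)) U F((r U q)))=True ((s U q) | G(p))=True (s U q)=True s=False q=True G(p)=False p=True F((r U q))=True (r U q)=True r=False
s_3={}: (((s U q) | G(p)) U F((r U q)))=True ((s U q) | G(p))=False (s U q)=False s=False q=False G(p)=False p=False F((r U q))=True (r U q)=False r=False
s_4={p,r}: (((s U q) | G(p)) U F((r U q)))=True ((s U q) | G(p))=True (s U q)=False s=False q=False G(p)=True p=True F((r U q))=True (r U q)=True r=True
s_5={p,q,r}: (((s U q) | G(p)) U F((r U q)))=True ((s U q) | G(p))=True (s U q)=True s=False q=True G(p)=True p=True F((r U q))=True (r U q)=True r=True
Evaluating at position 5: result = True

Answer: true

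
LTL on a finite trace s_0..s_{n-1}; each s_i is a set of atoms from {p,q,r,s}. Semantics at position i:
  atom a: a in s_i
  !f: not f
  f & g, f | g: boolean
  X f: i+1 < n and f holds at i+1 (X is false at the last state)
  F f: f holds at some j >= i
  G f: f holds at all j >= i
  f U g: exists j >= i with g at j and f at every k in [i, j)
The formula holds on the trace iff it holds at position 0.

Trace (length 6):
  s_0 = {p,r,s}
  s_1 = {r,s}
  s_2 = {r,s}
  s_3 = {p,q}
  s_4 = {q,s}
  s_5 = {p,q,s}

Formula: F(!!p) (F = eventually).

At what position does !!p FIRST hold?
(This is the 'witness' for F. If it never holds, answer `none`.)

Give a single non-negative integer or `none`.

Answer: 0

Derivation:
s_0={p,r,s}: !!p=True !p=False p=True
s_1={r,s}: !!p=False !p=True p=False
s_2={r,s}: !!p=False !p=True p=False
s_3={p,q}: !!p=True !p=False p=True
s_4={q,s}: !!p=False !p=True p=False
s_5={p,q,s}: !!p=True !p=False p=True
F(!!p) holds; first witness at position 0.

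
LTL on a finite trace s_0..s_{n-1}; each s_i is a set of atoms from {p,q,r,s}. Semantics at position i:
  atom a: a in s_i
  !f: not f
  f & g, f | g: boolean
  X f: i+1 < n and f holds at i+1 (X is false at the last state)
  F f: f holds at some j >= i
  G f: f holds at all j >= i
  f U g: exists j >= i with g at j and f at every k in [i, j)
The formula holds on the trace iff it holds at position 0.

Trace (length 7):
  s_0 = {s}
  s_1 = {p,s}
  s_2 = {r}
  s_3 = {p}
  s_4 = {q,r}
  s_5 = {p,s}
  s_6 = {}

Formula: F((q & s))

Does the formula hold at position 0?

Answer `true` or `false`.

s_0={s}: F((q & s))=False (q & s)=False q=False s=True
s_1={p,s}: F((q & s))=False (q & s)=False q=False s=True
s_2={r}: F((q & s))=False (q & s)=False q=False s=False
s_3={p}: F((q & s))=False (q & s)=False q=False s=False
s_4={q,r}: F((q & s))=False (q & s)=False q=True s=False
s_5={p,s}: F((q & s))=False (q & s)=False q=False s=True
s_6={}: F((q & s))=False (q & s)=False q=False s=False

Answer: false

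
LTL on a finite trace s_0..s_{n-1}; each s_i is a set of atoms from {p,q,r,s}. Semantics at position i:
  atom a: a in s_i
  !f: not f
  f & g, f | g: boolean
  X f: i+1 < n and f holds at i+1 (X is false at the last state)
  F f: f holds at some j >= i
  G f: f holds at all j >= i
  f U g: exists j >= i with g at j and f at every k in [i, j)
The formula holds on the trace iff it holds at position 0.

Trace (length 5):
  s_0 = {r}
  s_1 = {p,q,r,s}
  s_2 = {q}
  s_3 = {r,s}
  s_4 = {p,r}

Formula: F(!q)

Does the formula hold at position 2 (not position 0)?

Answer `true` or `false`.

s_0={r}: F(!q)=True !q=True q=False
s_1={p,q,r,s}: F(!q)=True !q=False q=True
s_2={q}: F(!q)=True !q=False q=True
s_3={r,s}: F(!q)=True !q=True q=False
s_4={p,r}: F(!q)=True !q=True q=False
Evaluating at position 2: result = True

Answer: true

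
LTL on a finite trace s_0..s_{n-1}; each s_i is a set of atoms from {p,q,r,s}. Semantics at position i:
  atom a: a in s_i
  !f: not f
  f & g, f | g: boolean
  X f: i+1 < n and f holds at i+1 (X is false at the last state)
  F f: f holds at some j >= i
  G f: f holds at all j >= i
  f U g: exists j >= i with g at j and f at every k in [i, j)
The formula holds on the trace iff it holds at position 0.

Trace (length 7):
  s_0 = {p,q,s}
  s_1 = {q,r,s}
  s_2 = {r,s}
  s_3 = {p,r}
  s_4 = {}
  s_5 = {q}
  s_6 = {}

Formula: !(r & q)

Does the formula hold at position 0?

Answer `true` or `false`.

Answer: true

Derivation:
s_0={p,q,s}: !(r & q)=True (r & q)=False r=False q=True
s_1={q,r,s}: !(r & q)=False (r & q)=True r=True q=True
s_2={r,s}: !(r & q)=True (r & q)=False r=True q=False
s_3={p,r}: !(r & q)=True (r & q)=False r=True q=False
s_4={}: !(r & q)=True (r & q)=False r=False q=False
s_5={q}: !(r & q)=True (r & q)=False r=False q=True
s_6={}: !(r & q)=True (r & q)=False r=False q=False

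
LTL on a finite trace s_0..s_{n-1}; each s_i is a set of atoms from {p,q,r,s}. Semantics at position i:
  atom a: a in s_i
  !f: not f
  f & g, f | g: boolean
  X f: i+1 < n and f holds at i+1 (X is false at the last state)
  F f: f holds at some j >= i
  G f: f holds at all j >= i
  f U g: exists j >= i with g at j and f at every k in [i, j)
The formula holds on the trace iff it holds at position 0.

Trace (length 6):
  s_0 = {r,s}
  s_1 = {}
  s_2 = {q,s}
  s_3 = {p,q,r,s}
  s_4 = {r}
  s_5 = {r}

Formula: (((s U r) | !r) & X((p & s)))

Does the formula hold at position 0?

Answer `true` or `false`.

s_0={r,s}: (((s U r) | !r) & X((p & s)))=False ((s U r) | !r)=True (s U r)=True s=True r=True !r=False X((p & s))=False (p & s)=False p=False
s_1={}: (((s U r) | !r) & X((p & s)))=False ((s U r) | !r)=True (s U r)=False s=False r=False !r=True X((p & s))=False (p & s)=False p=False
s_2={q,s}: (((s U r) | !r) & X((p & s)))=True ((s U r) | !r)=True (s U r)=True s=True r=False !r=True X((p & s))=True (p & s)=False p=False
s_3={p,q,r,s}: (((s U r) | !r) & X((p & s)))=False ((s U r) | !r)=True (s U r)=True s=True r=True !r=False X((p & s))=False (p & s)=True p=True
s_4={r}: (((s U r) | !r) & X((p & s)))=False ((s U r) | !r)=True (s U r)=True s=False r=True !r=False X((p & s))=False (p & s)=False p=False
s_5={r}: (((s U r) | !r) & X((p & s)))=False ((s U r) | !r)=True (s U r)=True s=False r=True !r=False X((p & s))=False (p & s)=False p=False

Answer: false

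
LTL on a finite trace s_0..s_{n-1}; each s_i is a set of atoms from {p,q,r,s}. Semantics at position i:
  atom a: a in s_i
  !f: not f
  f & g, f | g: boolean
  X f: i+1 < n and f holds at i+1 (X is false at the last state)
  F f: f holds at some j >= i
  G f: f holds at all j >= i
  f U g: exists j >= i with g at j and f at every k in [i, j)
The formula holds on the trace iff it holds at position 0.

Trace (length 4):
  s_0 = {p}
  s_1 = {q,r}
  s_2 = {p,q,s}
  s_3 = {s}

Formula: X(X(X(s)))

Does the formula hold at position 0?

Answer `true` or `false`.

s_0={p}: X(X(X(s)))=True X(X(s))=True X(s)=False s=False
s_1={q,r}: X(X(X(s)))=False X(X(s))=True X(s)=True s=False
s_2={p,q,s}: X(X(X(s)))=False X(X(s))=False X(s)=True s=True
s_3={s}: X(X(X(s)))=False X(X(s))=False X(s)=False s=True

Answer: true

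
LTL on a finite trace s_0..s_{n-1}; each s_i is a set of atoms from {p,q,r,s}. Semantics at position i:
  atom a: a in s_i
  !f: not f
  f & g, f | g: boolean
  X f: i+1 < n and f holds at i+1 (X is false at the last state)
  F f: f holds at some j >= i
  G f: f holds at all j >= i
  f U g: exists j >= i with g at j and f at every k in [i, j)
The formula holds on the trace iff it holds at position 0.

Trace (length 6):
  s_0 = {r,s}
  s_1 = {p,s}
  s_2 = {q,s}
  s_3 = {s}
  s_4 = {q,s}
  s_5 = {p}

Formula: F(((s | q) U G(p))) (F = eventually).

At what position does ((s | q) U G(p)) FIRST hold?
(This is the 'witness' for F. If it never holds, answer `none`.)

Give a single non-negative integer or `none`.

Answer: 0

Derivation:
s_0={r,s}: ((s | q) U G(p))=True (s | q)=True s=True q=False G(p)=False p=False
s_1={p,s}: ((s | q) U G(p))=True (s | q)=True s=True q=False G(p)=False p=True
s_2={q,s}: ((s | q) U G(p))=True (s | q)=True s=True q=True G(p)=False p=False
s_3={s}: ((s | q) U G(p))=True (s | q)=True s=True q=False G(p)=False p=False
s_4={q,s}: ((s | q) U G(p))=True (s | q)=True s=True q=True G(p)=False p=False
s_5={p}: ((s | q) U G(p))=True (s | q)=False s=False q=False G(p)=True p=True
F(((s | q) U G(p))) holds; first witness at position 0.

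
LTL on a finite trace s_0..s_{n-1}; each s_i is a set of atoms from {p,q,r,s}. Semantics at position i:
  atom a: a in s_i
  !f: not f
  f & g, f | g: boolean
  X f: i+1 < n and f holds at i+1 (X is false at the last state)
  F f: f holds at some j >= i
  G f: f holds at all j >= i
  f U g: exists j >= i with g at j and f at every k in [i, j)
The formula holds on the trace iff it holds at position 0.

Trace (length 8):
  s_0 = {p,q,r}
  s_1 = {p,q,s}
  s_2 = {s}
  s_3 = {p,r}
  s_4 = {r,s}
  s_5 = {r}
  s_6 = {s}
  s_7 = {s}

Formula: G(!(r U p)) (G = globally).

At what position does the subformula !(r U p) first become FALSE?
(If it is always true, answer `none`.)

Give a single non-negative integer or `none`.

s_0={p,q,r}: !(r U p)=False (r U p)=True r=True p=True
s_1={p,q,s}: !(r U p)=False (r U p)=True r=False p=True
s_2={s}: !(r U p)=True (r U p)=False r=False p=False
s_3={p,r}: !(r U p)=False (r U p)=True r=True p=True
s_4={r,s}: !(r U p)=True (r U p)=False r=True p=False
s_5={r}: !(r U p)=True (r U p)=False r=True p=False
s_6={s}: !(r U p)=True (r U p)=False r=False p=False
s_7={s}: !(r U p)=True (r U p)=False r=False p=False
G(!(r U p)) holds globally = False
First violation at position 0.

Answer: 0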